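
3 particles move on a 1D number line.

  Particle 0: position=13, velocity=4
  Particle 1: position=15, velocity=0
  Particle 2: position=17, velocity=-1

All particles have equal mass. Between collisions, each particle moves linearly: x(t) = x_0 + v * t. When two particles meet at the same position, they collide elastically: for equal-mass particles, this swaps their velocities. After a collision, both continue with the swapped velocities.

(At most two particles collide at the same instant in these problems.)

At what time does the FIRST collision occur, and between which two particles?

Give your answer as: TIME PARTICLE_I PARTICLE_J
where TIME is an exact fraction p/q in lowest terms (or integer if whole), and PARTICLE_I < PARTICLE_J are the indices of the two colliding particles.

Answer: 1/2 0 1

Derivation:
Pair (0,1): pos 13,15 vel 4,0 -> gap=2, closing at 4/unit, collide at t=1/2
Pair (1,2): pos 15,17 vel 0,-1 -> gap=2, closing at 1/unit, collide at t=2
Earliest collision: t=1/2 between 0 and 1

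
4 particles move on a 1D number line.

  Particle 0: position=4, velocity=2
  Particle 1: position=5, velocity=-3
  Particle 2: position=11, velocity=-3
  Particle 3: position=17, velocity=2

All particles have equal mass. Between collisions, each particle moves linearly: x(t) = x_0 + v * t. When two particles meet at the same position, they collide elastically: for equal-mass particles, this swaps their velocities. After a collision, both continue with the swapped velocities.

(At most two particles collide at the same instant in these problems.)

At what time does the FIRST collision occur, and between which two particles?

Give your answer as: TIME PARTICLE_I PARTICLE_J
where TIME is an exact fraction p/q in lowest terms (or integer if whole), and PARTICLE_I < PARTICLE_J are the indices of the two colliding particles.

Answer: 1/5 0 1

Derivation:
Pair (0,1): pos 4,5 vel 2,-3 -> gap=1, closing at 5/unit, collide at t=1/5
Pair (1,2): pos 5,11 vel -3,-3 -> not approaching (rel speed 0 <= 0)
Pair (2,3): pos 11,17 vel -3,2 -> not approaching (rel speed -5 <= 0)
Earliest collision: t=1/5 between 0 and 1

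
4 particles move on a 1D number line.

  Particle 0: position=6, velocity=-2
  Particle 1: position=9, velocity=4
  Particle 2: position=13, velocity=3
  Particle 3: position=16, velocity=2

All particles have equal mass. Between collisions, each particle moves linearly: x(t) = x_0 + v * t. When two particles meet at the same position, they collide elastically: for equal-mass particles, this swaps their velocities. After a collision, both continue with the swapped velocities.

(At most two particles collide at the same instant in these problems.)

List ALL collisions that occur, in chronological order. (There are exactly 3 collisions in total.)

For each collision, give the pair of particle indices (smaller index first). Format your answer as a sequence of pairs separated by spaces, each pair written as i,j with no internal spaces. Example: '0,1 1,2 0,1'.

Collision at t=3: particles 2 and 3 swap velocities; positions: p0=0 p1=21 p2=22 p3=22; velocities now: v0=-2 v1=4 v2=2 v3=3
Collision at t=7/2: particles 1 and 2 swap velocities; positions: p0=-1 p1=23 p2=23 p3=47/2; velocities now: v0=-2 v1=2 v2=4 v3=3
Collision at t=4: particles 2 and 3 swap velocities; positions: p0=-2 p1=24 p2=25 p3=25; velocities now: v0=-2 v1=2 v2=3 v3=4

Answer: 2,3 1,2 2,3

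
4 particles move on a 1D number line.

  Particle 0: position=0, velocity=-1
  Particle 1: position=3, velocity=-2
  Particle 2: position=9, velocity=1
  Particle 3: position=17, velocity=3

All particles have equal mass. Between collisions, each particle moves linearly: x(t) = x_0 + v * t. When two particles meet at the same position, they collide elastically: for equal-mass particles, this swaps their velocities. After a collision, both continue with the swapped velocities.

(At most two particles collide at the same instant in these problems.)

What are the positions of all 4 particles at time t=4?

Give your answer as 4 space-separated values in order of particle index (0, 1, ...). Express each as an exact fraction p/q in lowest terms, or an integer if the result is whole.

Collision at t=3: particles 0 and 1 swap velocities; positions: p0=-3 p1=-3 p2=12 p3=26; velocities now: v0=-2 v1=-1 v2=1 v3=3
Advance to t=4 (no further collisions before then); velocities: v0=-2 v1=-1 v2=1 v3=3; positions = -5 -4 13 29

Answer: -5 -4 13 29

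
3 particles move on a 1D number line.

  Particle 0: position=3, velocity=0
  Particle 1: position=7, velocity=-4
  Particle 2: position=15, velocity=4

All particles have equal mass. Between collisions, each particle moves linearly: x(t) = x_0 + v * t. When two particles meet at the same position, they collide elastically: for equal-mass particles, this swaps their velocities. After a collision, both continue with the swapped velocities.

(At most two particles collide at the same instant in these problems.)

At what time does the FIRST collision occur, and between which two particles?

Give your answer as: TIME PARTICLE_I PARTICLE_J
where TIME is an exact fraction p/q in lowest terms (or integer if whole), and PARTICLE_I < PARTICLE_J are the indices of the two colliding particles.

Pair (0,1): pos 3,7 vel 0,-4 -> gap=4, closing at 4/unit, collide at t=1
Pair (1,2): pos 7,15 vel -4,4 -> not approaching (rel speed -8 <= 0)
Earliest collision: t=1 between 0 and 1

Answer: 1 0 1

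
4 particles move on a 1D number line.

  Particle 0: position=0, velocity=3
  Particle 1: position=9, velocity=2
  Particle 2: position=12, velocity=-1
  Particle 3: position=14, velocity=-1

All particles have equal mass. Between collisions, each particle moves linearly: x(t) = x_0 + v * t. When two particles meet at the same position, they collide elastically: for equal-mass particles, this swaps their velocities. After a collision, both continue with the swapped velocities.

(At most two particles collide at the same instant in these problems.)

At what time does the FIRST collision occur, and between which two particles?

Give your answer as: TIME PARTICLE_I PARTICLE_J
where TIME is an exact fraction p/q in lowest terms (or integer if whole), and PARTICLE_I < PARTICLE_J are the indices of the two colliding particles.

Answer: 1 1 2

Derivation:
Pair (0,1): pos 0,9 vel 3,2 -> gap=9, closing at 1/unit, collide at t=9
Pair (1,2): pos 9,12 vel 2,-1 -> gap=3, closing at 3/unit, collide at t=1
Pair (2,3): pos 12,14 vel -1,-1 -> not approaching (rel speed 0 <= 0)
Earliest collision: t=1 between 1 and 2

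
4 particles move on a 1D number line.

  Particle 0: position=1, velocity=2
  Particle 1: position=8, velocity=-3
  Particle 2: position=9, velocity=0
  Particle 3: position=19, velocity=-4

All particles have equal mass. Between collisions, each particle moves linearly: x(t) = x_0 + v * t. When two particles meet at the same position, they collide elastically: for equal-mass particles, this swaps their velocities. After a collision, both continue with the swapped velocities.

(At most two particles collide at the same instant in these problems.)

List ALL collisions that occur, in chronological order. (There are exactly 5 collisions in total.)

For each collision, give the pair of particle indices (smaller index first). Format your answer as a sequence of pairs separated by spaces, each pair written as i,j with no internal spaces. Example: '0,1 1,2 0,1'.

Collision at t=7/5: particles 0 and 1 swap velocities; positions: p0=19/5 p1=19/5 p2=9 p3=67/5; velocities now: v0=-3 v1=2 v2=0 v3=-4
Collision at t=5/2: particles 2 and 3 swap velocities; positions: p0=1/2 p1=6 p2=9 p3=9; velocities now: v0=-3 v1=2 v2=-4 v3=0
Collision at t=3: particles 1 and 2 swap velocities; positions: p0=-1 p1=7 p2=7 p3=9; velocities now: v0=-3 v1=-4 v2=2 v3=0
Collision at t=4: particles 2 and 3 swap velocities; positions: p0=-4 p1=3 p2=9 p3=9; velocities now: v0=-3 v1=-4 v2=0 v3=2
Collision at t=11: particles 0 and 1 swap velocities; positions: p0=-25 p1=-25 p2=9 p3=23; velocities now: v0=-4 v1=-3 v2=0 v3=2

Answer: 0,1 2,3 1,2 2,3 0,1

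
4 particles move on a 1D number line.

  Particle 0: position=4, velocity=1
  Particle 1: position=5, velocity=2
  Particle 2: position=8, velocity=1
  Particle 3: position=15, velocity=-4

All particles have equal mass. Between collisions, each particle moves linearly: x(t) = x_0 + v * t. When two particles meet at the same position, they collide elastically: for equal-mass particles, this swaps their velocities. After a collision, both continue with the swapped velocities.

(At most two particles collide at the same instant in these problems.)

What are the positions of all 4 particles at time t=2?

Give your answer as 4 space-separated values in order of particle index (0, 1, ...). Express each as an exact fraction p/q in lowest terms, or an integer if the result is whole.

Answer: 6 7 9 10

Derivation:
Collision at t=7/5: particles 2 and 3 swap velocities; positions: p0=27/5 p1=39/5 p2=47/5 p3=47/5; velocities now: v0=1 v1=2 v2=-4 v3=1
Collision at t=5/3: particles 1 and 2 swap velocities; positions: p0=17/3 p1=25/3 p2=25/3 p3=29/3; velocities now: v0=1 v1=-4 v2=2 v3=1
Advance to t=2 (no further collisions before then); velocities: v0=1 v1=-4 v2=2 v3=1; positions = 6 7 9 10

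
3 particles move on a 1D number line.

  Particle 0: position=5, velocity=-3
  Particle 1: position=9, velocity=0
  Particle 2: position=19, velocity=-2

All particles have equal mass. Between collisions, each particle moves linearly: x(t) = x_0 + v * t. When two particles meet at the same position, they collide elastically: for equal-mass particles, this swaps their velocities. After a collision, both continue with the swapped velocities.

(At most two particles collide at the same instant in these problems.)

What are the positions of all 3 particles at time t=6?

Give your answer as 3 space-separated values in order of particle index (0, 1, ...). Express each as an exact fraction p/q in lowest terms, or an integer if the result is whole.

Collision at t=5: particles 1 and 2 swap velocities; positions: p0=-10 p1=9 p2=9; velocities now: v0=-3 v1=-2 v2=0
Advance to t=6 (no further collisions before then); velocities: v0=-3 v1=-2 v2=0; positions = -13 7 9

Answer: -13 7 9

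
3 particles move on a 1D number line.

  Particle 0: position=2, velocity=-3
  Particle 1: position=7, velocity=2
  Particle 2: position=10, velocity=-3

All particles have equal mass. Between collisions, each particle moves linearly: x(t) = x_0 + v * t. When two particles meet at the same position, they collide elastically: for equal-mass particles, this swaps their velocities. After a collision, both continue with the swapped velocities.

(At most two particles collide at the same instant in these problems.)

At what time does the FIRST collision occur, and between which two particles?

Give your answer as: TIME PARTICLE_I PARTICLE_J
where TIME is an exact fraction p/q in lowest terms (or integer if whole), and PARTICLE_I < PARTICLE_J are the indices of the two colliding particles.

Answer: 3/5 1 2

Derivation:
Pair (0,1): pos 2,7 vel -3,2 -> not approaching (rel speed -5 <= 0)
Pair (1,2): pos 7,10 vel 2,-3 -> gap=3, closing at 5/unit, collide at t=3/5
Earliest collision: t=3/5 between 1 and 2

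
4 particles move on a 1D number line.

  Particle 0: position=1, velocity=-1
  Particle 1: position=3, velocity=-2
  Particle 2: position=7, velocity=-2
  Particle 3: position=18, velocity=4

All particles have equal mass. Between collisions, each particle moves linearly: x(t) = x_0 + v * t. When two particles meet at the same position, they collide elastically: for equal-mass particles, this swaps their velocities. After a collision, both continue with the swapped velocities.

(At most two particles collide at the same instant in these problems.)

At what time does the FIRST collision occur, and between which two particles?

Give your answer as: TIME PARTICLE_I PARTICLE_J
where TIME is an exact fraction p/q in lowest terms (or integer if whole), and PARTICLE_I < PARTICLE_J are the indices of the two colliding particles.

Pair (0,1): pos 1,3 vel -1,-2 -> gap=2, closing at 1/unit, collide at t=2
Pair (1,2): pos 3,7 vel -2,-2 -> not approaching (rel speed 0 <= 0)
Pair (2,3): pos 7,18 vel -2,4 -> not approaching (rel speed -6 <= 0)
Earliest collision: t=2 between 0 and 1

Answer: 2 0 1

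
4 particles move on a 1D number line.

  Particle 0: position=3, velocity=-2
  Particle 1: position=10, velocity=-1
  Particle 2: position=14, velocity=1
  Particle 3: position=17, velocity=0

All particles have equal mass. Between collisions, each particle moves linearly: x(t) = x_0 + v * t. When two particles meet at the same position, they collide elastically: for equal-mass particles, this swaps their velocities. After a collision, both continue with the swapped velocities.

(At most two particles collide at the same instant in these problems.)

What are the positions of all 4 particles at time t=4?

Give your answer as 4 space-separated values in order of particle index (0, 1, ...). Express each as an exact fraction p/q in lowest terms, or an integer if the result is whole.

Collision at t=3: particles 2 and 3 swap velocities; positions: p0=-3 p1=7 p2=17 p3=17; velocities now: v0=-2 v1=-1 v2=0 v3=1
Advance to t=4 (no further collisions before then); velocities: v0=-2 v1=-1 v2=0 v3=1; positions = -5 6 17 18

Answer: -5 6 17 18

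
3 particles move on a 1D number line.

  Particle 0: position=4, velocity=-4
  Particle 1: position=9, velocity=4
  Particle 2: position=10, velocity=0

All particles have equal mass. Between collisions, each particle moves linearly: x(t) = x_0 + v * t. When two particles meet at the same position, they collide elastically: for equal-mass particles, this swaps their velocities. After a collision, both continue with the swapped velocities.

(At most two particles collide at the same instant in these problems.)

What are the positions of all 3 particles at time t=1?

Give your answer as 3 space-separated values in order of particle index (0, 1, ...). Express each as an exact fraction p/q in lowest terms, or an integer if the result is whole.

Collision at t=1/4: particles 1 and 2 swap velocities; positions: p0=3 p1=10 p2=10; velocities now: v0=-4 v1=0 v2=4
Advance to t=1 (no further collisions before then); velocities: v0=-4 v1=0 v2=4; positions = 0 10 13

Answer: 0 10 13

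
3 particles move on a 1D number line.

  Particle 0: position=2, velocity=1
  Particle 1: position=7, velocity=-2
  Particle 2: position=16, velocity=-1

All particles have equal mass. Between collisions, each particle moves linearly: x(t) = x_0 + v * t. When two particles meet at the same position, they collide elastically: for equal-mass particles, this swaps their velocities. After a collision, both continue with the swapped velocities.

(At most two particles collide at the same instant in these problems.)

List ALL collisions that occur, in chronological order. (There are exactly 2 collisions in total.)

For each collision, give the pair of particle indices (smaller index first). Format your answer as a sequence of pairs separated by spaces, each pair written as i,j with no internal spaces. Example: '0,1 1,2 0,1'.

Collision at t=5/3: particles 0 and 1 swap velocities; positions: p0=11/3 p1=11/3 p2=43/3; velocities now: v0=-2 v1=1 v2=-1
Collision at t=7: particles 1 and 2 swap velocities; positions: p0=-7 p1=9 p2=9; velocities now: v0=-2 v1=-1 v2=1

Answer: 0,1 1,2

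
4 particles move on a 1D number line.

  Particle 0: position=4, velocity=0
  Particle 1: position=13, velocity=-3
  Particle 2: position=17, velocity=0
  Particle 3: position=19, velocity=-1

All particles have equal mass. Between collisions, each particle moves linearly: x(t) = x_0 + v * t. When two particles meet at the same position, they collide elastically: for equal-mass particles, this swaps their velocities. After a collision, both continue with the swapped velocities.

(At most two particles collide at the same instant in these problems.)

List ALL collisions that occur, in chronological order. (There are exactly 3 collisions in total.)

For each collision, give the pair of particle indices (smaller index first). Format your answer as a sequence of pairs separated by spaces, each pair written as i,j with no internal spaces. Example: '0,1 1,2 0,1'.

Answer: 2,3 0,1 1,2

Derivation:
Collision at t=2: particles 2 and 3 swap velocities; positions: p0=4 p1=7 p2=17 p3=17; velocities now: v0=0 v1=-3 v2=-1 v3=0
Collision at t=3: particles 0 and 1 swap velocities; positions: p0=4 p1=4 p2=16 p3=17; velocities now: v0=-3 v1=0 v2=-1 v3=0
Collision at t=15: particles 1 and 2 swap velocities; positions: p0=-32 p1=4 p2=4 p3=17; velocities now: v0=-3 v1=-1 v2=0 v3=0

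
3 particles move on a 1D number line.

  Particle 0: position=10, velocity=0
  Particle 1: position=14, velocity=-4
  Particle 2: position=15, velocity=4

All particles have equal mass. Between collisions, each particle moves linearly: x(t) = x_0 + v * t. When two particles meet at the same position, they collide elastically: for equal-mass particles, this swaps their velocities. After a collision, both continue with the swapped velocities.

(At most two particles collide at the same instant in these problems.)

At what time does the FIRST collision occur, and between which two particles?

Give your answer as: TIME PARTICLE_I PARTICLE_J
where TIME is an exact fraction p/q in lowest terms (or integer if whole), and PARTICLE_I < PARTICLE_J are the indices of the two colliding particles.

Pair (0,1): pos 10,14 vel 0,-4 -> gap=4, closing at 4/unit, collide at t=1
Pair (1,2): pos 14,15 vel -4,4 -> not approaching (rel speed -8 <= 0)
Earliest collision: t=1 between 0 and 1

Answer: 1 0 1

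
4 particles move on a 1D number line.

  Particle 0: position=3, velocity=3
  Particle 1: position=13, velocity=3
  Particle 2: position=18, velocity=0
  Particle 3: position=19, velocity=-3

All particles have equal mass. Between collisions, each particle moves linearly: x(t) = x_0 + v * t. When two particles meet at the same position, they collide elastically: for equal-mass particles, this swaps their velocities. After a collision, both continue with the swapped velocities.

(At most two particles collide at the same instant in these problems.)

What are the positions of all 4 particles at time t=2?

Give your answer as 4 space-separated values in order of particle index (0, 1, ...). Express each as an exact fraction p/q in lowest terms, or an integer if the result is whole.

Collision at t=1/3: particles 2 and 3 swap velocities; positions: p0=4 p1=14 p2=18 p3=18; velocities now: v0=3 v1=3 v2=-3 v3=0
Collision at t=1: particles 1 and 2 swap velocities; positions: p0=6 p1=16 p2=16 p3=18; velocities now: v0=3 v1=-3 v2=3 v3=0
Collision at t=5/3: particles 2 and 3 swap velocities; positions: p0=8 p1=14 p2=18 p3=18; velocities now: v0=3 v1=-3 v2=0 v3=3
Advance to t=2 (no further collisions before then); velocities: v0=3 v1=-3 v2=0 v3=3; positions = 9 13 18 19

Answer: 9 13 18 19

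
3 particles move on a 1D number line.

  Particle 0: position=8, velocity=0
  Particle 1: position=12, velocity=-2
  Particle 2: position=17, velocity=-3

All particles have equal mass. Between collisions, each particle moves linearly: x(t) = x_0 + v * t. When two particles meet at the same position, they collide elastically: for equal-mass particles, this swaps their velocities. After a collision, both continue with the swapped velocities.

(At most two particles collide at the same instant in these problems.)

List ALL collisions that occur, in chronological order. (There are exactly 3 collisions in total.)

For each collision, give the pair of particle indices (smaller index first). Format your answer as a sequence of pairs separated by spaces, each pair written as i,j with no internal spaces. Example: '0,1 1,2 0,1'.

Answer: 0,1 1,2 0,1

Derivation:
Collision at t=2: particles 0 and 1 swap velocities; positions: p0=8 p1=8 p2=11; velocities now: v0=-2 v1=0 v2=-3
Collision at t=3: particles 1 and 2 swap velocities; positions: p0=6 p1=8 p2=8; velocities now: v0=-2 v1=-3 v2=0
Collision at t=5: particles 0 and 1 swap velocities; positions: p0=2 p1=2 p2=8; velocities now: v0=-3 v1=-2 v2=0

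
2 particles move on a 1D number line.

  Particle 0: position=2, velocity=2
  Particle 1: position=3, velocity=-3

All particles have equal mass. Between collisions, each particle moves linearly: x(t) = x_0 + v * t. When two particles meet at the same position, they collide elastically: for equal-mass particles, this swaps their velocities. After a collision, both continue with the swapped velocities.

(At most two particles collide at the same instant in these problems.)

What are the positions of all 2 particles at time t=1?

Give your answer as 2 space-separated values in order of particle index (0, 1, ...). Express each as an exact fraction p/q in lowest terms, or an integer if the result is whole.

Collision at t=1/5: particles 0 and 1 swap velocities; positions: p0=12/5 p1=12/5; velocities now: v0=-3 v1=2
Advance to t=1 (no further collisions before then); velocities: v0=-3 v1=2; positions = 0 4

Answer: 0 4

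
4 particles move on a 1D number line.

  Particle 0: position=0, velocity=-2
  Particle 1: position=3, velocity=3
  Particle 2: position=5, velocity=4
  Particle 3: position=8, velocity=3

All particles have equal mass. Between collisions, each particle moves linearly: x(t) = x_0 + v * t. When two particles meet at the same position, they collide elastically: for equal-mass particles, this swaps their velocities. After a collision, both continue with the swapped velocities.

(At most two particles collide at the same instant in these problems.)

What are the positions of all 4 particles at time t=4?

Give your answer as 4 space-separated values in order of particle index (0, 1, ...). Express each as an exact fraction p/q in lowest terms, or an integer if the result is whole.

Answer: -8 15 20 21

Derivation:
Collision at t=3: particles 2 and 3 swap velocities; positions: p0=-6 p1=12 p2=17 p3=17; velocities now: v0=-2 v1=3 v2=3 v3=4
Advance to t=4 (no further collisions before then); velocities: v0=-2 v1=3 v2=3 v3=4; positions = -8 15 20 21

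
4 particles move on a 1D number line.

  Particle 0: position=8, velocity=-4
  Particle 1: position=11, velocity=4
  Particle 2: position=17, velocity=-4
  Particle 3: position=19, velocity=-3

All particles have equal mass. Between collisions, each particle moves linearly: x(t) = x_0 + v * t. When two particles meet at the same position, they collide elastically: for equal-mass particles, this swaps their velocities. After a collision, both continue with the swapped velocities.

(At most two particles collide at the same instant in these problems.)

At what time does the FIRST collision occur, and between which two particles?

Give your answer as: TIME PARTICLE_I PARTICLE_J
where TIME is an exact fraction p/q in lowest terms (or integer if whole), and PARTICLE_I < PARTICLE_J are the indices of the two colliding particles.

Answer: 3/4 1 2

Derivation:
Pair (0,1): pos 8,11 vel -4,4 -> not approaching (rel speed -8 <= 0)
Pair (1,2): pos 11,17 vel 4,-4 -> gap=6, closing at 8/unit, collide at t=3/4
Pair (2,3): pos 17,19 vel -4,-3 -> not approaching (rel speed -1 <= 0)
Earliest collision: t=3/4 between 1 and 2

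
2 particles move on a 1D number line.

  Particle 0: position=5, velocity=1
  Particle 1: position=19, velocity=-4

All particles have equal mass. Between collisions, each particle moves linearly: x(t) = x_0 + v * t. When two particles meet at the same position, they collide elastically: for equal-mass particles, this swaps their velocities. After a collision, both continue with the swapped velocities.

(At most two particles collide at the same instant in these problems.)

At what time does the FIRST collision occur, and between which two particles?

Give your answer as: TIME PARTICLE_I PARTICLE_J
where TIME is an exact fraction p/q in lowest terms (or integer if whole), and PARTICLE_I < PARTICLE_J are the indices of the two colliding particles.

Pair (0,1): pos 5,19 vel 1,-4 -> gap=14, closing at 5/unit, collide at t=14/5
Earliest collision: t=14/5 between 0 and 1

Answer: 14/5 0 1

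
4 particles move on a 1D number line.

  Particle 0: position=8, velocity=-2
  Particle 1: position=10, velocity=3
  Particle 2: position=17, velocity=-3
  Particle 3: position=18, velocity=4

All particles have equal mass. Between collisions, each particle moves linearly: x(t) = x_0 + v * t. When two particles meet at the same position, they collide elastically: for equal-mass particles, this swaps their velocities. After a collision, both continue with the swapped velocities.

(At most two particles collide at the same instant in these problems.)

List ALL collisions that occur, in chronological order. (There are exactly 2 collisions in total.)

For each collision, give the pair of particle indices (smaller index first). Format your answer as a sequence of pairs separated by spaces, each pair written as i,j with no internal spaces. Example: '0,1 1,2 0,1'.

Collision at t=7/6: particles 1 and 2 swap velocities; positions: p0=17/3 p1=27/2 p2=27/2 p3=68/3; velocities now: v0=-2 v1=-3 v2=3 v3=4
Collision at t=9: particles 0 and 1 swap velocities; positions: p0=-10 p1=-10 p2=37 p3=54; velocities now: v0=-3 v1=-2 v2=3 v3=4

Answer: 1,2 0,1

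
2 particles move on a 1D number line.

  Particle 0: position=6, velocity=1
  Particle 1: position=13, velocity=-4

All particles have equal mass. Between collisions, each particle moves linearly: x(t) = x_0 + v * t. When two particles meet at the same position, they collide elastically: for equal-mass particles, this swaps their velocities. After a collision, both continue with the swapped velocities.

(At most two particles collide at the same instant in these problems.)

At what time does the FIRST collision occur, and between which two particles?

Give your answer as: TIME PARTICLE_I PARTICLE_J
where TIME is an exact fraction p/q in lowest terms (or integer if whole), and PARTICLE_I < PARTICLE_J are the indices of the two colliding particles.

Answer: 7/5 0 1

Derivation:
Pair (0,1): pos 6,13 vel 1,-4 -> gap=7, closing at 5/unit, collide at t=7/5
Earliest collision: t=7/5 between 0 and 1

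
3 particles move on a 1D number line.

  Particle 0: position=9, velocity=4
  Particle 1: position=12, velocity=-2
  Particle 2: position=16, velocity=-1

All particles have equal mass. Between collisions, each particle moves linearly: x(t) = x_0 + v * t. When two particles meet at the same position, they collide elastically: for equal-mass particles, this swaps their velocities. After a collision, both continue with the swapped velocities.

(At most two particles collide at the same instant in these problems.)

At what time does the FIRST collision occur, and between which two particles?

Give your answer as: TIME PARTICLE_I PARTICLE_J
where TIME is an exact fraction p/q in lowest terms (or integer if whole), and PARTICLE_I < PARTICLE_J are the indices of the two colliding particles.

Answer: 1/2 0 1

Derivation:
Pair (0,1): pos 9,12 vel 4,-2 -> gap=3, closing at 6/unit, collide at t=1/2
Pair (1,2): pos 12,16 vel -2,-1 -> not approaching (rel speed -1 <= 0)
Earliest collision: t=1/2 between 0 and 1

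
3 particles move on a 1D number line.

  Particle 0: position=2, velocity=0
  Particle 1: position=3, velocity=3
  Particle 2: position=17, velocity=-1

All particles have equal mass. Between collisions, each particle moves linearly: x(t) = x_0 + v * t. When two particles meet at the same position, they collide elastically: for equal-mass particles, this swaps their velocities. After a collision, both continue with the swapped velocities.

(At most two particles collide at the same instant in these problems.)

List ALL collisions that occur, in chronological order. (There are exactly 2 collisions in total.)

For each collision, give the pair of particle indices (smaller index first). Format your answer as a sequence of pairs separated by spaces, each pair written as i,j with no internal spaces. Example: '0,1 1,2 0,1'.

Collision at t=7/2: particles 1 and 2 swap velocities; positions: p0=2 p1=27/2 p2=27/2; velocities now: v0=0 v1=-1 v2=3
Collision at t=15: particles 0 and 1 swap velocities; positions: p0=2 p1=2 p2=48; velocities now: v0=-1 v1=0 v2=3

Answer: 1,2 0,1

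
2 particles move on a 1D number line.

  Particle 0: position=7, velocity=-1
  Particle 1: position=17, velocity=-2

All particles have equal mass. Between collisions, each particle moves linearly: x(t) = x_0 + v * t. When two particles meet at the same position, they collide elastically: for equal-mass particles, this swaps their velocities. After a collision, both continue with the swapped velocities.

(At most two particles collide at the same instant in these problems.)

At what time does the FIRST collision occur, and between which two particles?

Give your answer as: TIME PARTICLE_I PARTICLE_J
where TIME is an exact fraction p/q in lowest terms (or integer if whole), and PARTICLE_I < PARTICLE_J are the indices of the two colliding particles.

Pair (0,1): pos 7,17 vel -1,-2 -> gap=10, closing at 1/unit, collide at t=10
Earliest collision: t=10 between 0 and 1

Answer: 10 0 1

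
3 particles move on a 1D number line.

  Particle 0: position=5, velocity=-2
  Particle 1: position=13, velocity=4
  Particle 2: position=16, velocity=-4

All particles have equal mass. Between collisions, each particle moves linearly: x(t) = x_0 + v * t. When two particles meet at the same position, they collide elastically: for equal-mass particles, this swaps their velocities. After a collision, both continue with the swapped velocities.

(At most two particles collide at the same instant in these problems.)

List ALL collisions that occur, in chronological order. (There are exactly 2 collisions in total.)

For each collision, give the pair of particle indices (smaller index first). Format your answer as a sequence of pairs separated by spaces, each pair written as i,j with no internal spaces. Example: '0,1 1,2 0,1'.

Collision at t=3/8: particles 1 and 2 swap velocities; positions: p0=17/4 p1=29/2 p2=29/2; velocities now: v0=-2 v1=-4 v2=4
Collision at t=11/2: particles 0 and 1 swap velocities; positions: p0=-6 p1=-6 p2=35; velocities now: v0=-4 v1=-2 v2=4

Answer: 1,2 0,1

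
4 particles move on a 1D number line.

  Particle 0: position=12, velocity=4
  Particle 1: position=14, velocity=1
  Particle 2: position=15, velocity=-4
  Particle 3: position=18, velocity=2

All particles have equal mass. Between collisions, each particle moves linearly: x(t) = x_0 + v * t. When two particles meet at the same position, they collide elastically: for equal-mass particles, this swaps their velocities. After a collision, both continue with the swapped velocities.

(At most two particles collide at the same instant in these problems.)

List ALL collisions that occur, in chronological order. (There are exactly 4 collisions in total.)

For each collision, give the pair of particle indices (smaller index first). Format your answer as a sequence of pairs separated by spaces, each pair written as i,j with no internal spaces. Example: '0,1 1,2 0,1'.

Collision at t=1/5: particles 1 and 2 swap velocities; positions: p0=64/5 p1=71/5 p2=71/5 p3=92/5; velocities now: v0=4 v1=-4 v2=1 v3=2
Collision at t=3/8: particles 0 and 1 swap velocities; positions: p0=27/2 p1=27/2 p2=115/8 p3=75/4; velocities now: v0=-4 v1=4 v2=1 v3=2
Collision at t=2/3: particles 1 and 2 swap velocities; positions: p0=37/3 p1=44/3 p2=44/3 p3=58/3; velocities now: v0=-4 v1=1 v2=4 v3=2
Collision at t=3: particles 2 and 3 swap velocities; positions: p0=3 p1=17 p2=24 p3=24; velocities now: v0=-4 v1=1 v2=2 v3=4

Answer: 1,2 0,1 1,2 2,3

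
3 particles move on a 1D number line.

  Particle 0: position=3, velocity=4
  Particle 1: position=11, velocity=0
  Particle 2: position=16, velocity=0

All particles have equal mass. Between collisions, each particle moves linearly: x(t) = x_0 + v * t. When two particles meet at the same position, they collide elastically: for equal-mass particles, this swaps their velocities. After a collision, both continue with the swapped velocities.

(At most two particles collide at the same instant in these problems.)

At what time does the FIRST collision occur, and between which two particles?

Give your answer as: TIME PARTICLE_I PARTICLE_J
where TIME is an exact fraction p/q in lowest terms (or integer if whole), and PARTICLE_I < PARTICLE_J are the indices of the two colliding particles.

Pair (0,1): pos 3,11 vel 4,0 -> gap=8, closing at 4/unit, collide at t=2
Pair (1,2): pos 11,16 vel 0,0 -> not approaching (rel speed 0 <= 0)
Earliest collision: t=2 between 0 and 1

Answer: 2 0 1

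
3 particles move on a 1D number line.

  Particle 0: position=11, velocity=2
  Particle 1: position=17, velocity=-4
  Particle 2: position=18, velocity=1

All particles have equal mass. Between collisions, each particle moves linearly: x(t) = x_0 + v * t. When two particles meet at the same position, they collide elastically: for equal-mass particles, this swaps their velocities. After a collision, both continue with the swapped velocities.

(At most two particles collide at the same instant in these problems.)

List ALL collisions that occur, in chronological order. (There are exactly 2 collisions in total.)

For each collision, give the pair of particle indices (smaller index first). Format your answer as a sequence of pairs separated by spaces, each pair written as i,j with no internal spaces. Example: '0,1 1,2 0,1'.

Collision at t=1: particles 0 and 1 swap velocities; positions: p0=13 p1=13 p2=19; velocities now: v0=-4 v1=2 v2=1
Collision at t=7: particles 1 and 2 swap velocities; positions: p0=-11 p1=25 p2=25; velocities now: v0=-4 v1=1 v2=2

Answer: 0,1 1,2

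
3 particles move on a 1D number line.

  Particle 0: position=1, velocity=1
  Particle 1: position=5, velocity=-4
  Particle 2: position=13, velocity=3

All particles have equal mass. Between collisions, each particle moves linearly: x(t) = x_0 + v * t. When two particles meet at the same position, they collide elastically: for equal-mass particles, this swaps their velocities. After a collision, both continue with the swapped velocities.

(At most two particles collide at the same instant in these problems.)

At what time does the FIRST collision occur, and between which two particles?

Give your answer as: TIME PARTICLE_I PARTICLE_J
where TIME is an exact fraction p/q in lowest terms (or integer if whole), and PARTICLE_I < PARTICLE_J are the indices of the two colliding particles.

Answer: 4/5 0 1

Derivation:
Pair (0,1): pos 1,5 vel 1,-4 -> gap=4, closing at 5/unit, collide at t=4/5
Pair (1,2): pos 5,13 vel -4,3 -> not approaching (rel speed -7 <= 0)
Earliest collision: t=4/5 between 0 and 1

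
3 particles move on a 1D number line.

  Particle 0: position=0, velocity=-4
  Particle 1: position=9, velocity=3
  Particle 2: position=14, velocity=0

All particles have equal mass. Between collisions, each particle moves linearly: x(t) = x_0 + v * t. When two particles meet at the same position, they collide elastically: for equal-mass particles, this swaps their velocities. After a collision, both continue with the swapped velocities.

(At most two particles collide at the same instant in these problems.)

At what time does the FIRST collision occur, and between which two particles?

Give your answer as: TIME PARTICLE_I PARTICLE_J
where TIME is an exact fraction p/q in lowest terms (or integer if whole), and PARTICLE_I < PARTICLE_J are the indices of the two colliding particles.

Pair (0,1): pos 0,9 vel -4,3 -> not approaching (rel speed -7 <= 0)
Pair (1,2): pos 9,14 vel 3,0 -> gap=5, closing at 3/unit, collide at t=5/3
Earliest collision: t=5/3 between 1 and 2

Answer: 5/3 1 2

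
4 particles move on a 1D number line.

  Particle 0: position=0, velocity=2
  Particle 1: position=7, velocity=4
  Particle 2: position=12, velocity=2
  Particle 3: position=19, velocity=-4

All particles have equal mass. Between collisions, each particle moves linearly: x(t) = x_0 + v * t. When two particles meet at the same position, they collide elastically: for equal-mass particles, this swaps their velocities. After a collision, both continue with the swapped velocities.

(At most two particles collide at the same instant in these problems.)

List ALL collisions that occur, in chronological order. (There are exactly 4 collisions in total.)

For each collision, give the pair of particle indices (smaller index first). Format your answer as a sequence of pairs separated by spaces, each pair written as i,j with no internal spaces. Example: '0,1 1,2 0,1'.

Answer: 2,3 1,2 2,3 0,1

Derivation:
Collision at t=7/6: particles 2 and 3 swap velocities; positions: p0=7/3 p1=35/3 p2=43/3 p3=43/3; velocities now: v0=2 v1=4 v2=-4 v3=2
Collision at t=3/2: particles 1 and 2 swap velocities; positions: p0=3 p1=13 p2=13 p3=15; velocities now: v0=2 v1=-4 v2=4 v3=2
Collision at t=5/2: particles 2 and 3 swap velocities; positions: p0=5 p1=9 p2=17 p3=17; velocities now: v0=2 v1=-4 v2=2 v3=4
Collision at t=19/6: particles 0 and 1 swap velocities; positions: p0=19/3 p1=19/3 p2=55/3 p3=59/3; velocities now: v0=-4 v1=2 v2=2 v3=4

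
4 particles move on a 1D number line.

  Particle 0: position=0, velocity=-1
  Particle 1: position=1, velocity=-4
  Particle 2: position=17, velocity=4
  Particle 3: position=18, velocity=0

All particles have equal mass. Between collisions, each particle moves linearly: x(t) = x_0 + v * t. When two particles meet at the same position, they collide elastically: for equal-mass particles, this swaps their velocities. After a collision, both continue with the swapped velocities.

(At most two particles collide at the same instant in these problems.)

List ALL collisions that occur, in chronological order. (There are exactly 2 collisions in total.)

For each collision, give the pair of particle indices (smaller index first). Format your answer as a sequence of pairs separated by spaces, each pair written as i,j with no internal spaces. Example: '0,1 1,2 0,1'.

Answer: 2,3 0,1

Derivation:
Collision at t=1/4: particles 2 and 3 swap velocities; positions: p0=-1/4 p1=0 p2=18 p3=18; velocities now: v0=-1 v1=-4 v2=0 v3=4
Collision at t=1/3: particles 0 and 1 swap velocities; positions: p0=-1/3 p1=-1/3 p2=18 p3=55/3; velocities now: v0=-4 v1=-1 v2=0 v3=4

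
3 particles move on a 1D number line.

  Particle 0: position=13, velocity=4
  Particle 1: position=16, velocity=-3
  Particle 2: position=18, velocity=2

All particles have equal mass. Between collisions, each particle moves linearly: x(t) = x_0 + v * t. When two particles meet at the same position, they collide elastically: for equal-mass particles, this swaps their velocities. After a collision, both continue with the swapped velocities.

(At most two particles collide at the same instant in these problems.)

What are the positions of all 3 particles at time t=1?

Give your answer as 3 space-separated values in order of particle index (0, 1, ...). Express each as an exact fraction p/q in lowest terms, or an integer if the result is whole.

Answer: 13 17 20

Derivation:
Collision at t=3/7: particles 0 and 1 swap velocities; positions: p0=103/7 p1=103/7 p2=132/7; velocities now: v0=-3 v1=4 v2=2
Advance to t=1 (no further collisions before then); velocities: v0=-3 v1=4 v2=2; positions = 13 17 20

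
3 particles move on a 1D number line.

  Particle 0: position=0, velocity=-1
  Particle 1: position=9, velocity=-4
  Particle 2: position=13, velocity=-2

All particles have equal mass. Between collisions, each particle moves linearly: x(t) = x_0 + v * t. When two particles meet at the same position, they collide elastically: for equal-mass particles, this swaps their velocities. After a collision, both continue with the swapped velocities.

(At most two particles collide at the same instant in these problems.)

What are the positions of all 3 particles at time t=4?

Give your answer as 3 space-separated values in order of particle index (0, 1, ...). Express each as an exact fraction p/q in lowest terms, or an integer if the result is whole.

Collision at t=3: particles 0 and 1 swap velocities; positions: p0=-3 p1=-3 p2=7; velocities now: v0=-4 v1=-1 v2=-2
Advance to t=4 (no further collisions before then); velocities: v0=-4 v1=-1 v2=-2; positions = -7 -4 5

Answer: -7 -4 5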